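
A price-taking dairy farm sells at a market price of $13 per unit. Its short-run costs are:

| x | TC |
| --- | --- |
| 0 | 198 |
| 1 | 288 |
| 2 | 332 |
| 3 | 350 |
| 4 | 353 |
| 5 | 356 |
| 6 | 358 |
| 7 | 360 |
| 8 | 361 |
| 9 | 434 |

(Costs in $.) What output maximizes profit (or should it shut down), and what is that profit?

Profit at each row (π = 13x − TC): x=0: -198; x=1: -275; x=2: -306; x=3: -311; x=4: -301; x=5: -291; x=6: -280; x=7: -269; x=8: -257; x=9: -317.
Profit is highest at x = 0. Equivalently, the lowest AVC in the table is 163/8 ≈ $20.38 at x = 8, and P = $13 falls below it — price never covers variable cost, so the firm shuts down and loses only its fixed cost.

x = 0 (shut down); profit = -$198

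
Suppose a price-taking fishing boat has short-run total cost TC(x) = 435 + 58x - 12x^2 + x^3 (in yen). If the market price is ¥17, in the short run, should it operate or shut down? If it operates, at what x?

Strip out fixed cost: VC = 58x - 12x^2 + x^3. Then AVC = 58 - 12x + x^2 and MC = 58 - 24x + 3x^2.
AVC is minimized where dAVC/dx = -12 + 2x = 0, at x = 6; min AVC = 58 - 12·6 + 6^2 = ¥22.
With P < min AVC (¥17 < ¥22), every unit sold adds to the loss.
Best response: produce nothing and absorb the ¥435 fixed cost.

Shut down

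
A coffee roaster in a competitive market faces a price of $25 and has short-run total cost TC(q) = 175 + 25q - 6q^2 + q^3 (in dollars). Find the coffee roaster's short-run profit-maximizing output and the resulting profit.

AVC = 25 - 6q + q^2; min AVC = $16 at q = 3. Since P = $25 ≥ min AVC, the firm produces.
With MC = 25 - 12q + 3q^2, P = MC on the upward-sloping part at q* = 4.
TR = 25·4 = 100. TC = 175 + 68 = 243. Profit = 100 − 243 = -$143.
Shutting down would mean losing the fixed cost of $175, so operating at a loss of $143 is better by $32.

Profit = -$143 at q = 4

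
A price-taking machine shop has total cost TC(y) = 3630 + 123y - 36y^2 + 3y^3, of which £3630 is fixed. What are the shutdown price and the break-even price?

Shutdown price = £15; break-even price = £420

Shutdown price = min AVC. AVC = 123 - 36y + 3y^2, with vertex at y = 6 and minimum £15.
ATC = 3630/y + 123 - 36y + 3y^2. Setting dATC/dy = −3630/y^2 − 36 + 6y = 0 gives y = 11 (since 6·11^3 − 36·11^2 = 3630).
min ATC = 3630/11 + 123 − 36·11 + 3·11^2 = £420. That is the break-even price.
For £15 ≤ P < £420 the firm produces at a loss; below £15 it shuts down.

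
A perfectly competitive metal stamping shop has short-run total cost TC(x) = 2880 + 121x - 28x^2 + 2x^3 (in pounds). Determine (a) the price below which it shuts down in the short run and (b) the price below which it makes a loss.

Shutdown price = £23; break-even price = £313

AVC = 121 - 28x + 2x^2; minimized at x = 7, giving min AVC = £23. That is the shutdown price.
ATC = 2880/x + 121 - 28x + 2x^2. Setting dATC/dx = −2880/x^2 − 28 + 4x = 0 gives x = 12 (since 4·12^3 − 28·12^2 = 2880).
min ATC = 2880/12 + 121 − 28·12 + 2·12^2 = £313. That is the break-even price.
Between these two prices the firm operates at a loss; above £313 it earns a profit.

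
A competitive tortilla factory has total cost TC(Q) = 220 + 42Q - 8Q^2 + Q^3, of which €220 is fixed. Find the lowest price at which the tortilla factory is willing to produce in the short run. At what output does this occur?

€26 per unit, at Q = 4

The shutdown price is the minimum of AVC. VC = 42Q - 8Q^2 + Q^3, so AVC = 42 - 8Q + Q^2.
At the minimum of AVC, MC = AVC. MC = 42 - 16Q + 3Q^2; setting MC = AVC gives 2Q^2 - 8Q = 0, so Q = 4. min AVC = 26.
The firm shuts down for any P below €26.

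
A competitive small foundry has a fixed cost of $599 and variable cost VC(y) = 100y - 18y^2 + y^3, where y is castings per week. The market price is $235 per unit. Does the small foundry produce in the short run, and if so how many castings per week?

Variable cost is VC = 100y - 18y^2 + y^3, so AVC = VC/y = 100 - 18y + y^2 and MC = dTC/dy = 100 - 36y + 3y^2.
AVC is minimized where dAVC/dy = -18 + 2y = 0, at y = 9; min AVC = 100 - 18·9 + 9^2 = $19.
Because $235 ≥ $19, revenue can cover variable cost; the firm operates.
P = MC gives -135 - 36y + 3y^2 = 0, with roots -3 and 15. Take the larger (rising MC): y* = 15.
Check: AVC at y = 15 is $55 ≤ P, so revenue covers variable cost.
Profit = P·y − TC = 235·15 − 1424 = $2101.

Produce at y = 15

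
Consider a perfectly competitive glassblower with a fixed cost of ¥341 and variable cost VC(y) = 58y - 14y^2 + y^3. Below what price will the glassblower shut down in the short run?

¥9 per unit

The firm shuts down when price falls below the minimum of average variable cost. AVC = VC/y = 58 - 14y + y^2.
dAVC/dy = -14 + 2y = 0 gives y = 7. min AVC = 58 - 14·7 + 7^2 = 9.
The firm shuts down for any P below ¥9.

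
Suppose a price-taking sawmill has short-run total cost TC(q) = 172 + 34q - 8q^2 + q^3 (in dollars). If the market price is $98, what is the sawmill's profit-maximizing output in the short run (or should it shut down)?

Produce at q = 8

Variable cost is VC = 34q - 8q^2 + q^3, so AVC = VC/q = 34 - 8q + q^2 and MC = dTC/dq = 34 - 16q + 3q^2.
AVC is minimized where dAVC/dq = -8 + 2q = 0, at q = 4; min AVC = 34 - 8·4 + 4^2 = $18.
Because $98 ≥ $18, revenue can cover variable cost; the firm operates.
Set P = MC: 98 = 34 - 16q + 3q^2 → -64 - 16q + 3q^2 = 0. The roots are q = -8/3 and q = 8; the profit-maximizing output is on the rising part of MC, so q* = 8.
Check: AVC at q = 8 is $34 ≤ P, so revenue covers variable cost.
Profit = P·q − TC = 98·8 − 444 = $340.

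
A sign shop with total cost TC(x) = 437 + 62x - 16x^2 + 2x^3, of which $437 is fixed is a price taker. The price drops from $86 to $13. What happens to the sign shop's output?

AVC = 62 - 16x + 2x^2, minimized at x = 4 where min AVC = $30. MC = 62 - 32x + 6x^2.
With P = $86 above the shutdown price, P = MC gives x = 6.
At P = $13 < min AVC = $30, price no longer covers variable cost at any output, so the firm shuts down: x = 0.

Output falls from 6 to 0 (the firm shuts down)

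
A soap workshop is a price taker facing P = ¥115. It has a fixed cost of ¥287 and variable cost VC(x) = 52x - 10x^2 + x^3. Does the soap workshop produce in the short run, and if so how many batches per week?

Produce at x = 9

Strip out fixed cost: VC = 52x - 10x^2 + x^3. Then AVC = 52 - 10x + x^2 and MC = 52 - 20x + 3x^2.
AVC hits its minimum where MC = AVC, at x = 5, giving min AVC = 52 - 10·5 + 5^2 = ¥27.
P = ¥115 exceeds min AVC = ¥27, so the firm stays open.
P = MC gives -63 - 20x + 3x^2 = 0, with roots -7/3 and 9. Take the larger (rising MC): x* = 9.
Check: AVC at x = 9 is ¥43 ≤ P, so revenue covers variable cost.
Profit = P·x − TC = 115·9 − 674 = ¥361.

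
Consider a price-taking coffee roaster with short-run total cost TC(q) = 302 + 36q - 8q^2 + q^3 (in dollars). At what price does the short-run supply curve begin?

$20 per unit

The firm shuts down when price falls below the minimum of average variable cost. AVC = VC/q = 36 - 8q + q^2.
At the minimum of AVC, MC = AVC. MC = 36 - 16q + 3q^2; setting MC = AVC gives 2q^2 - 8q = 0, so q = 4. min AVC = 20.
For P < $20 the firm produces nothing.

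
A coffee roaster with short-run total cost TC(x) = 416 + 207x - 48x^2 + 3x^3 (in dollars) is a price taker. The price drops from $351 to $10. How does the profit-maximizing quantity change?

Output falls from 12 to 0 (the firm shuts down)

MC = 207 - 96x + 9x^2; the shutdown threshold is min AVC = $15 (at x = 8).
With P = $351 above the shutdown price, P = MC gives x = 12.
At P = $10 < min AVC = $15, price no longer covers variable cost at any output, so the firm shuts down: x = 0.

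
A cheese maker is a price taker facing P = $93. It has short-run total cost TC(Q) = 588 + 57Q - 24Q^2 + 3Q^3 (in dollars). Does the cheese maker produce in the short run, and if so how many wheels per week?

Strip out fixed cost: VC = 57Q - 24Q^2 + 3Q^3. Then AVC = 57 - 24Q + 3Q^2 and MC = 57 - 48Q + 9Q^2.
The AVC parabola has its vertex at Q = 24/6 = 4, where AVC = 57 - 24·4 + 3·4^2 = $9.
Because $93 ≥ $9, revenue can cover variable cost; the firm operates.
Solving P = MC: -36 - 48Q + 9Q^2 = 0 ⇒ Q = -2/3 or 6. On the upward-sloping branch, Q* = 6.
Check: AVC at Q = 6 is $21 ≤ P, so revenue covers variable cost.
Profit = P·Q − TC = 93·6 − 714 = -$156, a loss, but smaller than the $588 fixed cost the firm would lose by shutting down.

Produce at Q = 6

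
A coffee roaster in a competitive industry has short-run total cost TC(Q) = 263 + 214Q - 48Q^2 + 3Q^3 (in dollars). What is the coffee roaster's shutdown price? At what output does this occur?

$22 per unit, at Q = 8

Short-run supply begins at min AVC. From VC = 214Q - 48Q^2 + 3Q^3, AVC = 214 - 48Q + 3Q^2.
At the minimum of AVC, MC = AVC. MC = 214 - 96Q + 9Q^2; setting MC = AVC gives 6Q^2 - 48Q = 0, so Q = 8. min AVC = 22.
The firm shuts down for any P below $22.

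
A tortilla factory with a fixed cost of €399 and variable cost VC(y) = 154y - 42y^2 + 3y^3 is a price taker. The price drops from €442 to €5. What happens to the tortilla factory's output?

Output falls from 12 to 0 (the firm shuts down)

MC = 154 - 84y + 9y^2; the shutdown threshold is min AVC = €7 (at y = 7).
With P = €442 above the shutdown price, P = MC gives y = 12.
At P = €5 < min AVC = €7, price no longer covers variable cost at any output, so the firm shuts down: y = 0.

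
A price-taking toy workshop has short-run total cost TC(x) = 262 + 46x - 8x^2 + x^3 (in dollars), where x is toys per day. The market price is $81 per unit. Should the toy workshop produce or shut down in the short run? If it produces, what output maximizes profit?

Produce at x = 7

Strip out fixed cost: VC = 46x - 8x^2 + x^3. Then AVC = 46 - 8x + x^2 and MC = 46 - 16x + 3x^2.
The AVC parabola has its vertex at x = 8/2 = 4, where AVC = 46 - 8·4 + 4^2 = $30.
Because $81 ≥ $30, revenue can cover variable cost; the firm operates.
P = MC gives -35 - 16x + 3x^2 = 0, with roots -5/3 and 7. Take the larger (rising MC): x* = 7.
Check: AVC at x = 7 is $39 ≤ P, so revenue covers variable cost.
Profit = P·x − TC = 81·7 − 535 = $32.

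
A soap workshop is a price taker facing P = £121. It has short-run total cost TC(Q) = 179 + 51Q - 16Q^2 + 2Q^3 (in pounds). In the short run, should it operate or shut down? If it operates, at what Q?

From TC, MC = TC'(Q) = 51 - 32Q + 6Q^2 and AVC = VC/Q = 51 - 16Q + 2Q^2.
AVC hits its minimum where MC = AVC, at Q = 4, giving min AVC = 51 - 16·4 + 2·4^2 = £19.
Because £121 ≥ £19, revenue can cover variable cost; the firm operates.
Solving P = MC: -70 - 32Q + 6Q^2 = 0 ⇒ Q = -5/3 or 7. On the upward-sloping branch, Q* = 7.
Check: AVC at Q = 7 is £37 ≤ P, so revenue covers variable cost.
Profit = P·Q − TC = 121·7 − 438 = £409.

Produce at Q = 7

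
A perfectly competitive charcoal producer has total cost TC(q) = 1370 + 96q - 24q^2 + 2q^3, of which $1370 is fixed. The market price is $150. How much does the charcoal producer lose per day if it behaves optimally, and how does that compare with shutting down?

AVC = 96 - 24q + 2q^2; min AVC = $24 at q = 6. Since P = $150 ≥ min AVC, the firm produces.
With MC = 96 - 48q + 6q^2, P = MC on the upward-sloping part at q* = 9.
TR = 150·9 = 1350. TC = 1370 + 378 = 1748. Profit = 1350 − 1748 = -$398.
Shutting down would mean losing the fixed cost of $1370, so operating at a loss of $398 is better by $972.

Profit = -$398 at q = 9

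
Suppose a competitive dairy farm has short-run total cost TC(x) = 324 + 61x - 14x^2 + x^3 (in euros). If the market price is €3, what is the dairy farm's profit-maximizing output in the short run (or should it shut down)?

Shut down

Variable cost is VC = 61x - 14x^2 + x^3, so AVC = VC/x = 61 - 14x + x^2 and MC = dTC/dx = 61 - 28x + 3x^2.
AVC is minimized where dAVC/dx = -14 + 2x = 0, at x = 7; min AVC = 61 - 14·7 + 7^2 = €12.
P = €3 lies below min AVC = €12; no output level covers variable cost.
The firm minimizes its loss by shutting down and losing only its fixed cost of €324.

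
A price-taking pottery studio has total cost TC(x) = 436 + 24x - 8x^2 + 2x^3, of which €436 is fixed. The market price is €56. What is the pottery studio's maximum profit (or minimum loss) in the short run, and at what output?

AVC = 24 - 8x + 2x^2; min AVC = €16 at x = 2. Since P = €56 ≥ min AVC, the firm produces.
MC = 24 - 16x + 6x^2. Setting P = MC and taking the root on the rising branch gives x* = 4.
TR = 56·4 = 224. TC = 436 + 96 = 532. Profit = 224 − 532 = -€308.
Shutting down would mean losing the fixed cost of €436, so operating at a loss of €308 is better by €128.

Profit = -€308 at x = 4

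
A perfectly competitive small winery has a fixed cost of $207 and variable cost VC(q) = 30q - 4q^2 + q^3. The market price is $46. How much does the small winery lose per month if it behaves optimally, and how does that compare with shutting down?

AVC = 30 - 4q + q^2; min AVC = $26 at q = 2. Since P = $46 ≥ min AVC, the firm produces.
MC = 30 - 8q + 3q^2. Setting P = MC and taking the root on the rising branch gives q* = 4.
TR = 46·4 = 184. TC = 207 + 120 = 327. Profit = 184 − 327 = -$143.
That loss of $143 beats the $207 the firm would lose by shutting down; producing recovers $64 of fixed cost.

Profit = -$143 at q = 4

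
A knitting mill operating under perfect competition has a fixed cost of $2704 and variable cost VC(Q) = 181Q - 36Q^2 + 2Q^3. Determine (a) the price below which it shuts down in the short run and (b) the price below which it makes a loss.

AVC = 181 - 36Q + 2Q^2; minimized at Q = 9, giving min AVC = $19. That is the shutdown price.
ATC = 2704/Q + 181 - 36Q + 2Q^2. Setting dATC/dQ = −2704/Q^2 − 36 + 4Q = 0 gives Q = 13 (since 4·13^3 − 36·13^2 = 2704).
min ATC = 2704/13 + 181 − 36·13 + 2·13^2 = $259. That is the break-even price.
For $19 ≤ P < $259 the firm produces at a loss; below $19 it shuts down.

Shutdown price = $19; break-even price = $259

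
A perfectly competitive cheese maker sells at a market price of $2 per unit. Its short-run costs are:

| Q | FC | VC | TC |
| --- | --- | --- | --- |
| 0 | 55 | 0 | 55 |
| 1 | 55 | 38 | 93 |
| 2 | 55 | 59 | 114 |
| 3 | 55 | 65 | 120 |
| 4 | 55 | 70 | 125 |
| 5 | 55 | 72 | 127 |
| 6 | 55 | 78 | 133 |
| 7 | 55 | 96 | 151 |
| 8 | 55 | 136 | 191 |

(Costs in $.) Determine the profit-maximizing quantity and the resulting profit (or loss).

Tabulate TR − TC: Q=0: -55; Q=1: -91; Q=2: -110; Q=3: -114; Q=4: -117; Q=5: -117; Q=6: -121; Q=7: -137; Q=8: -175.
Profit is highest at Q = 0. Equivalently, the lowest AVC in the table is 78/6 ≈ $13 at Q = 6, and P = $2 falls below it — price never covers variable cost, so the firm shuts down and loses only its fixed cost.

Q = 0 (shut down); profit = -$55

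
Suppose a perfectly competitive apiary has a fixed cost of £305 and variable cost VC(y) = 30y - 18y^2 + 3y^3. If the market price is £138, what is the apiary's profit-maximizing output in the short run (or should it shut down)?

Produce at y = 6

Variable cost is VC = 30y - 18y^2 + 3y^3, so AVC = VC/y = 30 - 18y + 3y^2 and MC = dTC/dy = 30 - 36y + 9y^2.
The AVC parabola has its vertex at y = 18/6 = 3, where AVC = 30 - 18·3 + 3·3^2 = £3.
P = £138 exceeds min AVC = £3, so the firm stays open.
Set P = MC: 138 = 30 - 36y + 9y^2 → -108 - 36y + 9y^2 = 0. The roots are y = -2 and y = 6; the profit-maximizing output is on the rising part of MC, so y* = 6.
Check: AVC at y = 6 is £30 ≤ P, so revenue covers variable cost.
Profit = P·y − TC = 138·6 − 485 = £343.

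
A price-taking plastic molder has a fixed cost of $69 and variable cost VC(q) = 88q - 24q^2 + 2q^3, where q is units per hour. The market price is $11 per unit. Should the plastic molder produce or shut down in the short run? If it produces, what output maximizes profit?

Variable cost is VC = 88q - 24q^2 + 2q^3, so AVC = VC/q = 88 - 24q + 2q^2 and MC = dTC/dq = 88 - 48q + 6q^2.
AVC is minimized where dAVC/dq = -24 + 4q = 0, at q = 6; min AVC = 88 - 24·6 + 2·6^2 = $16.
Since P = $11 < min AVC = $16, price fails to cover variable cost at any output.
The firm minimizes its loss by shutting down and losing only its fixed cost of $69.

Shut down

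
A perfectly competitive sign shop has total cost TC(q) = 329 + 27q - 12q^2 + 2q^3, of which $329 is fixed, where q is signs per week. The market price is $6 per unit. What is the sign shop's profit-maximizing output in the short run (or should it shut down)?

Shut down

Strip out fixed cost: VC = 27q - 12q^2 + 2q^3. Then AVC = 27 - 12q + 2q^2 and MC = 27 - 24q + 6q^2.
AVC is minimized where dAVC/dq = -12 + 4q = 0, at q = 3; min AVC = 27 - 12·3 + 2·3^2 = $9.
Since P = $6 < min AVC = $9, price fails to cover variable cost at any output.
The firm minimizes its loss by shutting down and losing only its fixed cost of $329.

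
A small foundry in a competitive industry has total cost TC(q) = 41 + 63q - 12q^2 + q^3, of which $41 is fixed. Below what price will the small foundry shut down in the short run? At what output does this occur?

The shutdown price is the minimum of AVC. VC = 63q - 12q^2 + q^3, so AVC = 63 - 12q + q^2.
At the minimum of AVC, MC = AVC. MC = 63 - 24q + 3q^2; setting MC = AVC gives 2q^2 - 12q = 0, so q = 6. min AVC = 27.
So the shutdown price is $27.

$27 per unit, at q = 6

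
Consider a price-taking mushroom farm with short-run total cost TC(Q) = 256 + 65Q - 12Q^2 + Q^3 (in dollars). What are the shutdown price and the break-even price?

Shutdown price = $29; break-even price = $65

AVC = 65 - 12Q + Q^2; minimized at Q = 6, giving min AVC = $29. That is the shutdown price.
ATC = 256/Q + 65 - 12Q + Q^2. Setting dATC/dQ = −256/Q^2 − 12 + 2Q = 0 gives Q = 8 (since 2·8^3 − 12·8^2 = 256).
min ATC = 256/8 + 65 − 12·8 + 8^2 = $65. That is the break-even price.
For $29 ≤ P < $65 the firm produces at a loss; below $29 it shuts down.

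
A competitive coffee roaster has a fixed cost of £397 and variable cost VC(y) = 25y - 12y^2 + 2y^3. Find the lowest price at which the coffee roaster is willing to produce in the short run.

£7 per unit

The firm shuts down when price falls below the minimum of average variable cost. AVC = VC/y = 25 - 12y + 2y^2.
At the minimum of AVC, MC = AVC. MC = 25 - 24y + 6y^2; setting MC = AVC gives 4y^2 - 12y = 0, so y = 3. min AVC = 7.
For P < £7 the firm produces nothing.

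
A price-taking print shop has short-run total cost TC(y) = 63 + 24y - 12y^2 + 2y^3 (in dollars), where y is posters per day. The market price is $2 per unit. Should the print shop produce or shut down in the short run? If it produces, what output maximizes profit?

Strip out fixed cost: VC = 24y - 12y^2 + 2y^3. Then AVC = 24 - 12y + 2y^2 and MC = 24 - 24y + 6y^2.
AVC is minimized where dAVC/dy = -12 + 4y = 0, at y = 3; min AVC = 24 - 12·3 + 2·3^2 = $6.
Since P = $2 < min AVC = $6, price fails to cover variable cost at any output.
Shutting down limits the loss to fixed cost, $63.

Shut down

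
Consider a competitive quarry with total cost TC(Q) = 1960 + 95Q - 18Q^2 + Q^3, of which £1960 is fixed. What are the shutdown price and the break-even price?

AVC = 95 - 18Q + Q^2; minimized at Q = 9, giving min AVC = £14. That is the shutdown price.
ATC = 1960/Q + 95 - 18Q + Q^2. Setting dATC/dQ = −1960/Q^2 − 18 + 2Q = 0 gives Q = 14 (since 2·14^3 − 18·14^2 = 1960).
min ATC = 1960/14 + 95 − 18·14 + 14^2 = £179. That is the break-even price.
For £14 ≤ P < £179 the firm produces at a loss; below £14 it shuts down.

Shutdown price = £14; break-even price = £179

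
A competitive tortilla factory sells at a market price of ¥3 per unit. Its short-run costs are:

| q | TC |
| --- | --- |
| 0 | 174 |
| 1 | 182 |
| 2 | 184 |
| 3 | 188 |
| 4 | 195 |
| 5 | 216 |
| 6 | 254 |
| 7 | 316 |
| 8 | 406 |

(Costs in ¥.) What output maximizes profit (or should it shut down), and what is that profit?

q = 0 (shut down); profit = -¥174

Tabulate TR − TC: q=0: -174; q=1: -179; q=2: -178; q=3: -179; q=4: -183; q=5: -201; q=6: -236; q=7: -295; q=8: -382.
Profit is highest at q = 0. Equivalently, the lowest AVC in the table is 14/3 ≈ ¥4.67 at q = 3, and P = ¥3 falls below it — price never covers variable cost, so the firm shuts down and loses only its fixed cost.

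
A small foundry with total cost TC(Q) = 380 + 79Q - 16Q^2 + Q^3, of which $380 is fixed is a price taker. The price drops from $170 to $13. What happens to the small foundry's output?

Output falls from 13 to 0 (the firm shuts down)

AVC = 79 - 16Q + Q^2, minimized at Q = 8 where min AVC = $15. MC = 79 - 32Q + 3Q^2.
With P = $170 above the shutdown price, P = MC gives Q = 13.
At P = $13 < min AVC = $15, price no longer covers variable cost at any output, so the firm shuts down: Q = 0.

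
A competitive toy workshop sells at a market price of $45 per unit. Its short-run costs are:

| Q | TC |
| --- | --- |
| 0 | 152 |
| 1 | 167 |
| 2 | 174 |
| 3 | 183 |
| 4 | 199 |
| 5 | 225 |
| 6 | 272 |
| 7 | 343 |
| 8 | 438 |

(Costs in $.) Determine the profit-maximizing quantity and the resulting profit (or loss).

Tabulate TR − TC: Q=0: -152; Q=1: -122; Q=2: -84; Q=3: -48; Q=4: -19; Q=5: 0; Q=6: -2; Q=7: -28; Q=8: -78.
Profit is maximized at Q = 5. AVC there is 73/5 = $14.60 ≤ P, so producing beats shutting down (which would give -$152).

Q = 5; profit = $0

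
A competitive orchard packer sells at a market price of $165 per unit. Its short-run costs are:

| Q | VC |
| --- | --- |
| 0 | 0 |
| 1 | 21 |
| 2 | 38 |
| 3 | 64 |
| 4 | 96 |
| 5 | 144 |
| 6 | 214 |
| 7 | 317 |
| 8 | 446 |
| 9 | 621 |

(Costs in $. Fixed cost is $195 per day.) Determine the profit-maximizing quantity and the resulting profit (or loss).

Tabulate TR − TC: Q=0: -195; Q=1: -51; Q=2: 97; Q=3: 236; Q=4: 369; Q=5: 486; Q=6: 581; Q=7: 643; Q=8: 679; Q=9: 669.
Profit is maximized at Q = 8. AVC there is 446/8 = $55.75 ≤ P, so producing beats shutting down (which would give -$195).

Q = 8; profit = $679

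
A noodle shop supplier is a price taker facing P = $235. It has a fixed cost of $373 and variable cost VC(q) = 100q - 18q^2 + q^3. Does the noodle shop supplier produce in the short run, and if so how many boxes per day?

Variable cost is VC = 100q - 18q^2 + q^3, so AVC = VC/q = 100 - 18q + q^2 and MC = dTC/dq = 100 - 36q + 3q^2.
AVC hits its minimum where MC = AVC, at q = 9, giving min AVC = 100 - 18·9 + 9^2 = $19.
Since P = $235 ≥ min AVC = $19, price covers variable cost and the firm should produce.
Solving P = MC: -135 - 36q + 3q^2 = 0 ⇒ q = -3 or 15. On the upward-sloping branch, q* = 15.
Check: AVC at q = 15 is $55 ≤ P, so revenue covers variable cost.
Profit = P·q − TC = 235·15 − 1198 = $2327.

Produce at q = 15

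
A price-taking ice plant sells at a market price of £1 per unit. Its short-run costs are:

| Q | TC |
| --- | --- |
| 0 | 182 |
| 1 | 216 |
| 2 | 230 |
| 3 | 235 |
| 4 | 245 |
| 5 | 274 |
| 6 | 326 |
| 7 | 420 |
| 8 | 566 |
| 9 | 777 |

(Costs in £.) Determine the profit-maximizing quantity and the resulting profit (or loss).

Q = 0 (shut down); profit = -£182

Compute π = P·Q − TC at each output: Q=0: -182; Q=1: -215; Q=2: -228; Q=3: -232; Q=4: -241; Q=5: -269; Q=6: -320; Q=7: -413; Q=8: -558; Q=9: -768.
Profit is highest at Q = 0. Equivalently, the lowest AVC in the table is 63/4 ≈ £15.75 at Q = 4, and P = £1 falls below it — price never covers variable cost, so the firm shuts down and loses only its fixed cost.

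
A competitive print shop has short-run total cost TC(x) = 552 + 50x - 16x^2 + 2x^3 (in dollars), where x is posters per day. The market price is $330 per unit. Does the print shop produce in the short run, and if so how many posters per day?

Produce at x = 10

From TC, MC = TC'(x) = 50 - 32x + 6x^2 and AVC = VC/x = 50 - 16x + 2x^2.
AVC is minimized where dAVC/dx = -16 + 4x = 0, at x = 4; min AVC = 50 - 16·4 + 2·4^2 = $18.
P = $330 exceeds min AVC = $18, so the firm stays open.
Set P = MC: 330 = 50 - 32x + 6x^2 → -280 - 32x + 6x^2 = 0. The roots are x = -14/3 and x = 10; the profit-maximizing output is on the rising part of MC, so x* = 10.
Check: AVC at x = 10 is $90 ≤ P, so revenue covers variable cost.
Profit = P·x − TC = 330·10 − 1452 = $1848.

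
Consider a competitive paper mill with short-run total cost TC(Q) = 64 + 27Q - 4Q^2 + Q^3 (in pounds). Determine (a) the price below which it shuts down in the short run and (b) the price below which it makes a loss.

Shutdown price = min AVC. AVC = 27 - 4Q + Q^2, with vertex at Q = 2 and minimum £23.
ATC = 64/Q + 27 - 4Q + Q^2. Setting dATC/dQ = −64/Q^2 − 4 + 2Q = 0 gives Q = 4 (since 2·4^3 − 4·4^2 = 64).
min ATC = 64/4 + 27 − 4·4 + 4^2 = £43. That is the break-even price.
Between these two prices the firm operates at a loss; above £43 it earns a profit.

Shutdown price = £23; break-even price = £43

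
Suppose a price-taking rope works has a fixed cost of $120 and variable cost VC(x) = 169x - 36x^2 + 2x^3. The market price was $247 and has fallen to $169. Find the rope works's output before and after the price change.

MC = 169 - 72x + 6x^2; the shutdown threshold is min AVC = $7 (at x = 9).
With P = $247 above the shutdown price, P = MC gives x = 13.
At P = $169 ≥ min AVC, set P = MC: x = 12. The firm stays open but cuts output.

Output falls from 13 to 12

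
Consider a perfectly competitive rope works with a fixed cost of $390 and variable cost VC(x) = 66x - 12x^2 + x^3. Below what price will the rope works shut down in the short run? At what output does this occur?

$30 per unit, at x = 6

The shutdown price is the minimum of AVC. VC = 66x - 12x^2 + x^3, so AVC = 66 - 12x + x^2.
dAVC/dx = -12 + 2x = 0 gives x = 6. min AVC = 66 - 12·6 + 6^2 = 30.
The firm shuts down for any P below $30.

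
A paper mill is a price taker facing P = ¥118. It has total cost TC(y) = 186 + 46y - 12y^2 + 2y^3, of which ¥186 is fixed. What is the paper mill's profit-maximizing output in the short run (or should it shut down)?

Produce at y = 6

Variable cost is VC = 46y - 12y^2 + 2y^3, so AVC = VC/y = 46 - 12y + 2y^2 and MC = dTC/dy = 46 - 24y + 6y^2.
AVC is minimized where dAVC/dy = -12 + 4y = 0, at y = 3; min AVC = 46 - 12·3 + 2·3^2 = ¥28.
Since P = ¥118 ≥ min AVC = ¥28, price covers variable cost and the firm should produce.
Set P = MC: 118 = 46 - 24y + 6y^2 → -72 - 24y + 6y^2 = 0. The roots are y = -2 and y = 6; the profit-maximizing output is on the rising part of MC, so y* = 6.
Check: AVC at y = 6 is ¥46 ≤ P, so revenue covers variable cost.
Profit = P·y − TC = 118·6 − 462 = ¥246.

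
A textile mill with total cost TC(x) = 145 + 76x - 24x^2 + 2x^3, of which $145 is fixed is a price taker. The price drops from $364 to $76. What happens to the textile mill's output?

Output falls from 12 to 8

AVC = 76 - 24x + 2x^2, minimized at x = 6 where min AVC = $4. MC = 76 - 48x + 6x^2.
With P = $364 above the shutdown price, P = MC gives x = 12.
At P = $76 ≥ min AVC, set P = MC: x = 8. The firm stays open but cuts output.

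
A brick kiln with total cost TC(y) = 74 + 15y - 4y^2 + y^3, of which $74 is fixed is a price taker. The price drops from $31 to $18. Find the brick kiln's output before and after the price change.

AVC = 15 - 4y + y^2, minimized at y = 2 where min AVC = $11. MC = 15 - 8y + 3y^2.
With P = $31 above the shutdown price, P = MC gives y = 4.
At P = $18 ≥ min AVC, set P = MC: y = 3. The firm stays open but cuts output.

Output falls from 4 to 3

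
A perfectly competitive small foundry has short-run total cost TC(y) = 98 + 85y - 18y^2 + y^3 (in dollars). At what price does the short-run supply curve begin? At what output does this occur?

The firm shuts down when price falls below the minimum of average variable cost. AVC = VC/y = 85 - 18y + y^2.
At the minimum of AVC, MC = AVC. MC = 85 - 36y + 3y^2; setting MC = AVC gives 2y^2 - 18y = 0, so y = 9. min AVC = 4.
So the shutdown price is $4.

$4 per unit, at y = 9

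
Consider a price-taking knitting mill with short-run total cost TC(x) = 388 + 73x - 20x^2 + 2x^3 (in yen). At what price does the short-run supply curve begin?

Short-run supply begins at min AVC. From VC = 73x - 20x^2 + 2x^3, AVC = 73 - 20x + 2x^2.
At the minimum of AVC, MC = AVC. MC = 73 - 40x + 6x^2; setting MC = AVC gives 4x^2 - 20x = 0, so x = 5. min AVC = 23.
So the shutdown price is ¥23.

¥23 per unit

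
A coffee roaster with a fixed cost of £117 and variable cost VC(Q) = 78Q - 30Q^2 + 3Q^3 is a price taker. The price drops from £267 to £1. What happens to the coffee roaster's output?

AVC = 78 - 30Q + 3Q^2, minimized at Q = 5 where min AVC = £3. MC = 78 - 60Q + 9Q^2.
With P = £267 above the shutdown price, P = MC gives Q = 9.
At P = £1 < min AVC = £3, price no longer covers variable cost at any output, so the firm shuts down: Q = 0.

Output falls from 9 to 0 (the firm shuts down)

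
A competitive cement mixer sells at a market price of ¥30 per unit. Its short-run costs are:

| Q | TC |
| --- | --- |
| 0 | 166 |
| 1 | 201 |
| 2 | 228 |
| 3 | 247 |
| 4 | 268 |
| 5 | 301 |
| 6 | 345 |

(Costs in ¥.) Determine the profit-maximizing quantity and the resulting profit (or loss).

Q = 4; profit = -¥148

Compute π = P·Q − TC at each output: Q=0: -166; Q=1: -171; Q=2: -168; Q=3: -157; Q=4: -148; Q=5: -151; Q=6: -165.
Profit is maximized at Q = 4. AVC there is 102/4 = ¥25.50 ≤ P, so producing beats shutting down (which would give -¥166).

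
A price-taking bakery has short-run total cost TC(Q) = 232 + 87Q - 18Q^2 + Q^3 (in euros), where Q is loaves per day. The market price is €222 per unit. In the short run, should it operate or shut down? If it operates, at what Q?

Variable cost is VC = 87Q - 18Q^2 + Q^3, so AVC = VC/Q = 87 - 18Q + Q^2 and MC = dTC/dQ = 87 - 36Q + 3Q^2.
AVC hits its minimum where MC = AVC, at Q = 9, giving min AVC = 87 - 18·9 + 9^2 = €6.
Because €222 ≥ €6, revenue can cover variable cost; the firm operates.
P = MC gives -135 - 36Q + 3Q^2 = 0, with roots -3 and 15. Take the larger (rising MC): Q* = 15.
Check: AVC at Q = 15 is €42 ≤ P, so revenue covers variable cost.
Profit = P·Q − TC = 222·15 − 862 = €2468.

Produce at Q = 15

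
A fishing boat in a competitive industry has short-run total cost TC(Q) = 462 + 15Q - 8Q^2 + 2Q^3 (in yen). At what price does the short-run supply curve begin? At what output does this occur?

The shutdown price is the minimum of AVC. VC = 15Q - 8Q^2 + 2Q^3, so AVC = 15 - 8Q + 2Q^2.
At the minimum of AVC, MC = AVC. MC = 15 - 16Q + 6Q^2; setting MC = AVC gives 4Q^2 - 8Q = 0, so Q = 2. min AVC = 7.
The firm shuts down for any P below ¥7.

¥7 per unit, at Q = 2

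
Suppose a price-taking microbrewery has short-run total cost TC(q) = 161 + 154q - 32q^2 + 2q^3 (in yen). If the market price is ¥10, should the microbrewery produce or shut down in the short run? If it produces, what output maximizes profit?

Shut down

Variable cost is VC = 154q - 32q^2 + 2q^3, so AVC = VC/q = 154 - 32q + 2q^2 and MC = dTC/dq = 154 - 64q + 6q^2.
AVC is minimized where dAVC/dq = -32 + 4q = 0, at q = 8; min AVC = 154 - 32·8 + 2·8^2 = ¥26.
P = ¥10 lies below min AVC = ¥26; no output level covers variable cost.
Shutting down limits the loss to fixed cost, ¥161.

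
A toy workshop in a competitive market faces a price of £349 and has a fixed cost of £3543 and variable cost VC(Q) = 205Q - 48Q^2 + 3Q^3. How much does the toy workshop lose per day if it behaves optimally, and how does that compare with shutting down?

Profit = -£87 at Q = 12

AVC = 205 - 48Q + 3Q^2; min AVC = £13 at Q = 8. Since P = £349 ≥ min AVC, the firm produces.
MC = 205 - 96Q + 9Q^2. Setting P = MC and taking the root on the rising branch gives Q* = 12.
TR = 349·12 = 4188. TC = 3543 + 732 = 4275. Profit = 4188 − 4275 = -£87.
By producing, the firm covers all variable cost plus £3456 of fixed cost; shutting down would lose the full £3543.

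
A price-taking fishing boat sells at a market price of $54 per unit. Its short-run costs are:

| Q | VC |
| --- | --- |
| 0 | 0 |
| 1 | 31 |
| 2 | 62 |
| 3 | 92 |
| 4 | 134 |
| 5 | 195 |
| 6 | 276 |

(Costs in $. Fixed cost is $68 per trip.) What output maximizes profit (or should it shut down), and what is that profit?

Q = 4; profit = $14

Profit at each row (π = 54Q − TC): Q=0: -68; Q=1: -45; Q=2: -22; Q=3: 2; Q=4: 14; Q=5: 7; Q=6: -20.
Profit is maximized at Q = 4. AVC there is 134/4 = $33.50 ≤ P, so producing beats shutting down (which would give -$68).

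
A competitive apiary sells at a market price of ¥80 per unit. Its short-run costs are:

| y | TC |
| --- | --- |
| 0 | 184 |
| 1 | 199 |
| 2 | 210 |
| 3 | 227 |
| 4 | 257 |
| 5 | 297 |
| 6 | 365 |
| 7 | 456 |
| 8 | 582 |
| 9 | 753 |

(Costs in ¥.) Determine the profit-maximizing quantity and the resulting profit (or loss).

Profit at each row (π = 80y − TC): y=0: -184; y=1: -119; y=2: -50; y=3: 13; y=4: 63; y=5: 103; y=6: 115; y=7: 104; y=8: 58; y=9: -33.
Profit is maximized at y = 6. AVC there is 181/6 = ¥30.17 ≤ P, so producing beats shutting down (which would give -¥184).

y = 6; profit = ¥115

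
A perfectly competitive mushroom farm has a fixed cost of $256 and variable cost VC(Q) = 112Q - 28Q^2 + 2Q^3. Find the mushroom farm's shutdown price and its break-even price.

Shutdown price = $14; break-even price = $48

Shutdown price = min AVC. AVC = 112 - 28Q + 2Q^2, with vertex at Q = 7 and minimum $14.
ATC = 256/Q + 112 - 28Q + 2Q^2. Setting dATC/dQ = −256/Q^2 − 28 + 4Q = 0 gives Q = 8 (since 4·8^3 − 28·8^2 = 256).
min ATC = 256/8 + 112 − 28·8 + 2·8^2 = $48. That is the break-even price.
Between these two prices the firm operates at a loss; above $48 it earns a profit.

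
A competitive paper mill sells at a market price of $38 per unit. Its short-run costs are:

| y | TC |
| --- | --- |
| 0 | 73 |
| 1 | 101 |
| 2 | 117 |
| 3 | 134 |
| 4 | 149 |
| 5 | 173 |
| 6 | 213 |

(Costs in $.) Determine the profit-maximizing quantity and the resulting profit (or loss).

y = 5; profit = $17

Compute π = P·y − TC at each output: y=0: -73; y=1: -63; y=2: -41; y=3: -20; y=4: 3; y=5: 17; y=6: 15.
Profit is maximized at y = 5. AVC there is 100/5 = $20 ≤ P, so producing beats shutting down (which would give -$73).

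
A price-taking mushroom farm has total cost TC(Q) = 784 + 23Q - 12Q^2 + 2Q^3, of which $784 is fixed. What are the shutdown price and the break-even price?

Shutdown price = min AVC. AVC = 23 - 12Q + 2Q^2, with vertex at Q = 3 and minimum $5.
ATC = 784/Q + 23 - 12Q + 2Q^2. Setting dATC/dQ = −784/Q^2 − 12 + 4Q = 0 gives Q = 7 (since 4·7^3 − 12·7^2 = 784).
min ATC = 784/7 + 23 − 12·7 + 2·7^2 = $149. That is the break-even price.
For $5 ≤ P < $149 the firm produces at a loss; below $5 it shuts down.

Shutdown price = $5; break-even price = $149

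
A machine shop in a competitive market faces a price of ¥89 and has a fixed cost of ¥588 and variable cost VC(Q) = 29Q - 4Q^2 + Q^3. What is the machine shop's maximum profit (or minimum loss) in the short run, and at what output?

Profit = -¥300 at Q = 6

AVC = 29 - 4Q + Q^2 has its minimum ¥25 at Q = 2; price ¥89 clears that bar, so the firm operates.
With MC = 29 - 8Q + 3Q^2, P = MC on the upward-sloping part at Q* = 6.
TR = 89·6 = 534. TC = 588 + 246 = 834. Profit = 534 − 834 = -¥300.
By producing, the firm covers all variable cost plus ¥288 of fixed cost; shutting down would lose the full ¥588.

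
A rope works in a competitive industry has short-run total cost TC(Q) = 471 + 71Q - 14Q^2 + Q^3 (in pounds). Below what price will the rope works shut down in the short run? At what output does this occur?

The shutdown price is the minimum of AVC. VC = 71Q - 14Q^2 + Q^3, so AVC = 71 - 14Q + Q^2.
dAVC/dQ = -14 + 2Q = 0 gives Q = 7. min AVC = 71 - 14·7 + 7^2 = 22.
For P < £22 the firm produces nothing.

£22 per unit, at Q = 7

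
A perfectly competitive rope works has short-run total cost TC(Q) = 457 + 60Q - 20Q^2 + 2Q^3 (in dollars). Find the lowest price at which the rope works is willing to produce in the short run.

$10 per unit

Short-run supply begins at min AVC. From VC = 60Q - 20Q^2 + 2Q^3, AVC = 60 - 20Q + 2Q^2.
At the minimum of AVC, MC = AVC. MC = 60 - 40Q + 6Q^2; setting MC = AVC gives 4Q^2 - 20Q = 0, so Q = 5. min AVC = 10.
So the shutdown price is $10.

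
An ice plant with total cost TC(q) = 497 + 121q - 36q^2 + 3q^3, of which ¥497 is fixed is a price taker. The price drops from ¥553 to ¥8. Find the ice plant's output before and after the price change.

Output falls from 12 to 0 (the firm shuts down)

MC = 121 - 72q + 9q^2; the shutdown threshold is min AVC = ¥13 (at q = 6).
With P = ¥553 above the shutdown price, P = MC gives q = 12.
At P = ¥8 < min AVC = ¥13, price no longer covers variable cost at any output, so the firm shuts down: q = 0.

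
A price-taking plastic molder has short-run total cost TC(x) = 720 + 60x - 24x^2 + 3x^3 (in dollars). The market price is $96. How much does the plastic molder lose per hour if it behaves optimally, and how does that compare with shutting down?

AVC = 60 - 24x + 3x^2; min AVC = $12 at x = 4. Since P = $96 ≥ min AVC, the firm produces.
With MC = 60 - 48x + 9x^2, P = MC on the upward-sloping part at x* = 6.
TR = 96·6 = 576. TC = 720 + 144 = 864. Profit = 576 − 864 = -$288.
Shutting down would mean losing the fixed cost of $720, so operating at a loss of $288 is better by $432.

Profit = -$288 at x = 6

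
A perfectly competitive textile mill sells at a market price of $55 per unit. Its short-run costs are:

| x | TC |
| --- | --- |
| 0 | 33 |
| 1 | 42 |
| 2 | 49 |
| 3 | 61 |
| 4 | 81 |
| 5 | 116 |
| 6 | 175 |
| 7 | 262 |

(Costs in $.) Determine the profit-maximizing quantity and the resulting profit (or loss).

Profit at each row (π = 55x − TC): x=0: -33; x=1: 13; x=2: 61; x=3: 104; x=4: 139; x=5: 159; x=6: 155; x=7: 123.
Profit is maximized at x = 5. AVC there is 83/5 = $16.60 ≤ P, so producing beats shutting down (which would give -$33).

x = 5; profit = $159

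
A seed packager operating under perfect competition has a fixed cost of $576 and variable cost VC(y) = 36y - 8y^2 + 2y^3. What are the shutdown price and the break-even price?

AVC = 36 - 8y + 2y^2; minimized at y = 2, giving min AVC = $28. That is the shutdown price.
ATC = 576/y + 36 - 8y + 2y^2. Setting dATC/dy = −576/y^2 − 8 + 4y = 0 gives y = 6 (since 4·6^3 − 8·6^2 = 576).
min ATC = 576/6 + 36 − 8·6 + 2·6^2 = $156. That is the break-even price.
For $28 ≤ P < $156 the firm produces at a loss; below $28 it shuts down.

Shutdown price = $28; break-even price = $156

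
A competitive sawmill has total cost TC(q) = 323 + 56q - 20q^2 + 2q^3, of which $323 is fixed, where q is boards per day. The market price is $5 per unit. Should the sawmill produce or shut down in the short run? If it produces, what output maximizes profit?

Strip out fixed cost: VC = 56q - 20q^2 + 2q^3. Then AVC = 56 - 20q + 2q^2 and MC = 56 - 40q + 6q^2.
AVC hits its minimum where MC = AVC, at q = 5, giving min AVC = 56 - 20·5 + 2·5^2 = $6.
Since P = $5 < min AVC = $6, price fails to cover variable cost at any output.
Shutting down limits the loss to fixed cost, $323.

Shut down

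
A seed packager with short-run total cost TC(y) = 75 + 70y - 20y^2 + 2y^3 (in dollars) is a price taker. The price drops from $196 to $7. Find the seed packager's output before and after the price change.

AVC = 70 - 20y + 2y^2, minimized at y = 5 where min AVC = $20. MC = 70 - 40y + 6y^2.
At P = $196 ≥ min AVC, set P = MC on the rising branch: y = 9.
At P = $7 < min AVC = $20, price no longer covers variable cost at any output, so the firm shuts down: y = 0.

Output falls from 9 to 0 (the firm shuts down)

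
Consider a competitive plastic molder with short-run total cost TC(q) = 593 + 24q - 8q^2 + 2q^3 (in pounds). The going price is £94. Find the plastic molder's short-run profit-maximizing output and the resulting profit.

AVC = 24 - 8q + 2q^2 has its minimum £16 at q = 2; price £94 clears that bar, so the firm operates.
MC = 24 - 16q + 6q^2. Setting P = MC and taking the root on the rising branch gives q* = 5.
TR = 94·5 = 470. TC = 593 + 170 = 763. Profit = 470 − 763 = -£293.
Shutting down would mean losing the fixed cost of £593, so operating at a loss of £293 is better by £300.

Profit = -£293 at q = 5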